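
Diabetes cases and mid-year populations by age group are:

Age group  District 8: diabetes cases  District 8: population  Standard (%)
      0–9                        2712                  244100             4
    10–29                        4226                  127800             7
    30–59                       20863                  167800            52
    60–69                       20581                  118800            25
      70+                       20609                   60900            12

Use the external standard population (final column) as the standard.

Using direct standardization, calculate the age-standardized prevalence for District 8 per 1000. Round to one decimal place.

Age-specific rates per 1000 for District 8: 11.110, 33.067, 124.333, 173.241, 338.407.
Standard weights: 0.04, 0.07, 0.52, 0.25, 0.12.
Standardized rate: 0.0400×11.110 + 0.0700×33.067 + 0.5200×124.333 + 0.2500×173.241 + 0.1200×338.407 = 151.3311 per 1000.

151.3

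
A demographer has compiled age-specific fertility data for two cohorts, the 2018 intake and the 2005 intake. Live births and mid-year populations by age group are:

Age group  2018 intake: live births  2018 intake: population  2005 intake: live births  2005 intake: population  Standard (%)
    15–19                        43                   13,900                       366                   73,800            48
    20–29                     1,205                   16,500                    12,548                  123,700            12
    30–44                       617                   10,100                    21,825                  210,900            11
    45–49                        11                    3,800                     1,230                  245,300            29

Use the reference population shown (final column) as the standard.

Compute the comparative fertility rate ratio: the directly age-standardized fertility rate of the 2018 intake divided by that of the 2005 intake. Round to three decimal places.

0.650

Age-specific rates per 1,000 for the 2018 intake: 3.094, 73.030, 61.089, 2.895.
For the 2005 intake: 4.959, 101.439, 103.485, 5.014.
Standard weights: 0.48, 0.12, 0.11, 0.29.
The 2018 intake: 0.4800×3.094 + 0.1200×73.030 + 0.1100×61.089 + 0.2900×2.895 = 17.8078 per 1,000.
The 2005 intake: 0.4800×4.959 + 0.1200×101.439 + 0.1100×103.485 + 0.2900×5.014 = 27.3907 per 1,000.
Ratio = 17.8078 ÷ 27.3907 = 0.65014.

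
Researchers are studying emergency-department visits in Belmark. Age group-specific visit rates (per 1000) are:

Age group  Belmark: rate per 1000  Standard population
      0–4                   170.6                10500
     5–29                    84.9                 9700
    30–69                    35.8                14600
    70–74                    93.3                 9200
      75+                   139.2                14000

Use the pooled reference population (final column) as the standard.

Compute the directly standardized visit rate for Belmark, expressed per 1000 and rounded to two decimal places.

102.49

Standard total = 58000; weights = 0.1810, 0.1672, 0.2517, 0.1586, 0.2414.
Standardized rate: 0.1810×170.6 + 0.1672×84.9 + 0.2517×35.8 + 0.1586×93.3 + 0.2414×139.2 = 102.4943 per 1000.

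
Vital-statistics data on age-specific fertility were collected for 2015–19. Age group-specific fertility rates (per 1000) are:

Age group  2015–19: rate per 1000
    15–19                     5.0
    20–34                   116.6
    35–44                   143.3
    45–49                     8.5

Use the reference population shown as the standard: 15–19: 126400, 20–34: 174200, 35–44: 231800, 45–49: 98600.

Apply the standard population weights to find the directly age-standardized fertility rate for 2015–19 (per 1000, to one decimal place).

87.2

Standard total = 631000; weights = 0.2003, 0.2761, 0.3674, 0.1563.
Standardized rate: 0.2003×5.0 + 0.2761×116.6 + 0.3674×143.3 + 0.1563×8.5 = 87.1613 per 1000.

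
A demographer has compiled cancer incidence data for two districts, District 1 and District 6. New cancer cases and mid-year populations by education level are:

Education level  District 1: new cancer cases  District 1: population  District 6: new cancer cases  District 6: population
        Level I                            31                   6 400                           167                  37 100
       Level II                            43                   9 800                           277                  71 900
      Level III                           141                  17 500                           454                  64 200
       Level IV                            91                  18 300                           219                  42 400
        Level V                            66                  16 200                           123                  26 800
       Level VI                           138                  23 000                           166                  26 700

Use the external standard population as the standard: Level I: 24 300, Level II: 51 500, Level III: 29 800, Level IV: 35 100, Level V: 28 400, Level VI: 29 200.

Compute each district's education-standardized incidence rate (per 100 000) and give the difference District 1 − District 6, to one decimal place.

18.9

Education-specific rates per 100 000 for District 1: 484.38, 438.78, 805.71, 497.27, 407.41, 600.00.
For District 6: 450.13, 385.26, 707.17, 516.51, 458.96, 621.72.
Standard total = 198 300; weights = 0.1225, 0.2597, 0.1503, 0.1770, 0.1432, 0.1473.
District 1: 0.1225×484.38 + 0.2597×438.78 + 0.1503×805.71 + 0.1770×497.27 + 0.1432×407.41 + 0.1473×600.00 = 529.1074 per 100 000.
District 6: 0.1225×450.13 + 0.2597×385.26 + 0.1503×707.17 + 0.1770×516.51 + 0.1432×458.96 + 0.1473×621.72 = 510.1899 per 100 000.
Difference = 529.1074 − 510.1899 = 18.9175.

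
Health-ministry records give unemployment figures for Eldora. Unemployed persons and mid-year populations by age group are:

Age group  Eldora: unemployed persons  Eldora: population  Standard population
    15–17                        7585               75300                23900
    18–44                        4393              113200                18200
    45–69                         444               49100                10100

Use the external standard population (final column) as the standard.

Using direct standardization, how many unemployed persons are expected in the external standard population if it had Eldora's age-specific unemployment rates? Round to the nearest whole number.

Age-specific rates per 1000 for Eldora: 100.730, 38.807, 9.043.
Expected unemployed persons = Σ (standard pop × age-specific rate ÷ 1000)
= 23900×100.730/1000 + 18200×38.807/1000 + 10100×9.043/1000
= 2407.46 + 706.30 + 91.33 = 3205.08.

3205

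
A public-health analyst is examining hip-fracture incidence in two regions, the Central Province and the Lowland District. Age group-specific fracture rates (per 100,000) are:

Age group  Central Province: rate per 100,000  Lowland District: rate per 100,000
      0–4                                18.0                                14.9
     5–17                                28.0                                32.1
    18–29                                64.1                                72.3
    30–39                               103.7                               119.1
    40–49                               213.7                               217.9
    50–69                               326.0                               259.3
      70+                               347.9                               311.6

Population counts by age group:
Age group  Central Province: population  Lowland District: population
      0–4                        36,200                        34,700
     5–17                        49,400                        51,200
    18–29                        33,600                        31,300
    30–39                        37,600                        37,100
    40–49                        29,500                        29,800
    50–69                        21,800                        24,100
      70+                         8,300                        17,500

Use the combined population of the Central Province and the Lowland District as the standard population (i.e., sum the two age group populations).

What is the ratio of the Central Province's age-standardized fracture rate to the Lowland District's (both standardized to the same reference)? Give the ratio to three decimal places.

1.037

Combined standard total = 442,100; weights = 0.1604, 0.2276, 0.1468, 0.1690, 0.1341, 0.1038, 0.0584.
The Central Province: 0.1604×18.0 + 0.2276×28.0 + 0.1468×64.1 + 0.1690×103.7 + 0.1341×213.7 + 0.1038×326.0 + 0.0584×347.9 = 119.0027 per 100,000.
The Lowland District: 0.1604×14.9 + 0.2276×32.1 + 0.1468×72.3 + 0.1690×119.1 + 0.1341×217.9 + 0.1038×259.3 + 0.0584×311.6 = 114.7644 per 100,000.
Ratio = 119.0027 ÷ 114.7644 = 1.03693.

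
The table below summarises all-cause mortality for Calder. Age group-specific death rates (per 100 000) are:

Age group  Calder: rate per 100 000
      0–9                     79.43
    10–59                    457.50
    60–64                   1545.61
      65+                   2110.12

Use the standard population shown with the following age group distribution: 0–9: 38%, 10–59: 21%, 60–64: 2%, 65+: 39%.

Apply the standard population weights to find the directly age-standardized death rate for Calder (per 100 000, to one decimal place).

Standard weights: 0.38, 0.21, 0.02, 0.39.
Standardized rate: 0.3800×79.43 + 0.2100×457.50 + 0.0200×1545.61 + 0.3900×2110.12 = 980.1174 per 100 000.

980.1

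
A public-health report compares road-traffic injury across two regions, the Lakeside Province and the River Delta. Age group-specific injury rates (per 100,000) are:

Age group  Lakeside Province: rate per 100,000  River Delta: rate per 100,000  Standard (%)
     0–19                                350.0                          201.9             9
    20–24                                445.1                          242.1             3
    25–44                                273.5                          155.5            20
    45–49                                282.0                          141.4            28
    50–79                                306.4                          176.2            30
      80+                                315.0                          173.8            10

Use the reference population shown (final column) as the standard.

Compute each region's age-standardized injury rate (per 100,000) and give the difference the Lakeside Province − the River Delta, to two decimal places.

135.57

Standard weights: 0.09, 0.03, 0.20, 0.28, 0.30, 0.10.
The Lakeside Province: 0.0900×350.0 + 0.0300×445.1 + 0.2000×273.5 + 0.2800×282.0 + 0.3000×306.4 + 0.1000×315.0 = 301.9330 per 100,000.
The River Delta: 0.0900×201.9 + 0.0300×242.1 + 0.2000×155.5 + 0.2800×141.4 + 0.3000×176.2 + 0.1000×173.8 = 166.3660 per 100,000.
Difference = 301.9330 − 166.3660 = 135.5670.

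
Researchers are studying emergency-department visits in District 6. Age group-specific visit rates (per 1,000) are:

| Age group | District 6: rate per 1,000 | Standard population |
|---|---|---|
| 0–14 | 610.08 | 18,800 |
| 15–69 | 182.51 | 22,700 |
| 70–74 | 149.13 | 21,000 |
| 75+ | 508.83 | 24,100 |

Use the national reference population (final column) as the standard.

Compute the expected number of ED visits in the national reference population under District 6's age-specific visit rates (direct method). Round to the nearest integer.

31007

Expected ED visits = Σ (standard pop × age-specific rate ÷ 1,000)
= 18,800×610.08/1,000 + 22,700×182.51/1,000 + 21,000×149.13/1,000 + 24,100×508.83/1,000
= 11469.50 + 4142.98 + 3131.73 + 12262.80 = 31007.01.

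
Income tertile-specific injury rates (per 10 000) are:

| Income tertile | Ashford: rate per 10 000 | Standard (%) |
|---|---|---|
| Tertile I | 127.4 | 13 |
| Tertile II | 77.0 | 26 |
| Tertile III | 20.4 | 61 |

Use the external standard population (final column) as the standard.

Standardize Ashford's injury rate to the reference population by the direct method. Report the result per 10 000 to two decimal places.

49.03

Standard weights: 0.13, 0.26, 0.61.
Standardized rate: 0.1300×127.4 + 0.2600×77.0 + 0.6100×20.4 = 49.0260 per 10 000.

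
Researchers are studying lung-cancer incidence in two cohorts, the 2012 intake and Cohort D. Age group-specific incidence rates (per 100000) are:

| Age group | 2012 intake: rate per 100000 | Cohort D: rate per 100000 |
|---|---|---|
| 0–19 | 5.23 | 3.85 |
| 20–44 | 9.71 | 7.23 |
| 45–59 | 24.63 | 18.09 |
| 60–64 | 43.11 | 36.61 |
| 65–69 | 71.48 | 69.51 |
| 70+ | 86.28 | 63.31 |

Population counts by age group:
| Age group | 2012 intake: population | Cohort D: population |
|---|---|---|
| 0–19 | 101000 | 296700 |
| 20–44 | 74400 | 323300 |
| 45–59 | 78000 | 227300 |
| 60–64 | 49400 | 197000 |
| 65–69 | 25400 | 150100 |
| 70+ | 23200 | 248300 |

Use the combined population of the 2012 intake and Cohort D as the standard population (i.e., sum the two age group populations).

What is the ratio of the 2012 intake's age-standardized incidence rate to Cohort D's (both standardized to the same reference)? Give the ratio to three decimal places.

1.242

Combined standard total = 1794100; weights = 0.2217, 0.2217, 0.1702, 0.1373, 0.0978, 0.1513.
The 2012 intake: 0.2217×5.23 + 0.2217×9.71 + 0.1702×24.63 + 0.1373×43.11 + 0.0978×71.48 + 0.1513×86.28 = 33.4726 per 100000.
Cohort D: 0.2217×3.85 + 0.2217×7.23 + 0.1702×18.09 + 0.1373×36.61 + 0.0978×69.51 + 0.1513×63.31 = 26.9426 per 100000.
Ratio = 33.4726 ÷ 26.9426 = 1.24237.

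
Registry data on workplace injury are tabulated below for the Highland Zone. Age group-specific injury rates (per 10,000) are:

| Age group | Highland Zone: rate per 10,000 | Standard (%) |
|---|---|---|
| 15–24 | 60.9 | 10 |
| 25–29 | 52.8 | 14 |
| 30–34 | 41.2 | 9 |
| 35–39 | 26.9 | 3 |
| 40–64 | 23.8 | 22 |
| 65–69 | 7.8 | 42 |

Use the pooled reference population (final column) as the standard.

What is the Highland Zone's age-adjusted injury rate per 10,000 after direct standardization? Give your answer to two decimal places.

Standard weights: 0.10, 0.14, 0.09, 0.03, 0.22, 0.42.
Standardized rate: 0.1000×60.9 + 0.1400×52.8 + 0.0900×41.2 + 0.0300×26.9 + 0.2200×23.8 + 0.4200×7.8 = 26.5090 per 10,000.

26.51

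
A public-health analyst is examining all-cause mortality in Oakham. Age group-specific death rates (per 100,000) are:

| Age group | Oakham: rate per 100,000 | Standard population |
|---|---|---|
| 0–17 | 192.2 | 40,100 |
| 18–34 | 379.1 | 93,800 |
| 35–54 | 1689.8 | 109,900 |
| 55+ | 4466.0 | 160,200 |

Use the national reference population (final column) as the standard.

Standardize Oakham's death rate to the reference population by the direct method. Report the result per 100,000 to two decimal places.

Standard total = 404,000; weights = 0.0993, 0.2322, 0.2720, 0.3965.
Standardized rate: 0.0993×192.2 + 0.2322×379.1 + 0.2720×1689.8 + 0.3965×4466.0 = 2337.6956 per 100,000.

2337.70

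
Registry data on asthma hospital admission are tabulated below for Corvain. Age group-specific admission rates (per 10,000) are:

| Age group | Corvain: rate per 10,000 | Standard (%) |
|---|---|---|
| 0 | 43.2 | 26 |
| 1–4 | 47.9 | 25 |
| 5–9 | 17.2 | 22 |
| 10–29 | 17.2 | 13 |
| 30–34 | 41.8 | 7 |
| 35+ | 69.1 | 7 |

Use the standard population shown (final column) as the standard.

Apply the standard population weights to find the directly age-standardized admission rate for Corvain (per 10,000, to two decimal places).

36.99

Standard weights: 0.26, 0.25, 0.22, 0.13, 0.07, 0.07.
Standardized rate: 0.2600×43.2 + 0.2500×47.9 + 0.2200×17.2 + 0.1300×17.2 + 0.0700×41.8 + 0.0700×69.1 = 36.9900 per 10,000.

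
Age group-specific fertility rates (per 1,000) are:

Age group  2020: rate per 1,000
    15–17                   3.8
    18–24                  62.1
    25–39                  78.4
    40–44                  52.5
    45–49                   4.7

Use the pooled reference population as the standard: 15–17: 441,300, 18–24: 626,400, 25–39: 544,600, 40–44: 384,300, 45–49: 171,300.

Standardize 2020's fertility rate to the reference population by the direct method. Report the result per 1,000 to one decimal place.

48.1

Standard total = 2,167,900; weights = 0.2036, 0.2889, 0.2512, 0.1773, 0.0790.
Standardized rate: 0.2036×3.8 + 0.2889×62.1 + 0.2512×78.4 + 0.1773×52.5 + 0.0790×4.7 = 48.0898 per 1,000.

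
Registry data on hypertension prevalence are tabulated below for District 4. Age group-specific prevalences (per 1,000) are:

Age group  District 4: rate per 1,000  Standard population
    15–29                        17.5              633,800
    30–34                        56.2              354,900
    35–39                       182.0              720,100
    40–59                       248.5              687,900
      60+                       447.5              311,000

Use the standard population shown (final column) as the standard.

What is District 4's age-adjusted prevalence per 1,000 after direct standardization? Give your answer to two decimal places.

Standard total = 2,707,700; weights = 0.2341, 0.1311, 0.2659, 0.2541, 0.1149.
Standardized rate: 0.2341×17.5 + 0.1311×56.2 + 0.2659×182.0 + 0.2541×248.5 + 0.1149×447.5 = 174.3955 per 1,000.

174.40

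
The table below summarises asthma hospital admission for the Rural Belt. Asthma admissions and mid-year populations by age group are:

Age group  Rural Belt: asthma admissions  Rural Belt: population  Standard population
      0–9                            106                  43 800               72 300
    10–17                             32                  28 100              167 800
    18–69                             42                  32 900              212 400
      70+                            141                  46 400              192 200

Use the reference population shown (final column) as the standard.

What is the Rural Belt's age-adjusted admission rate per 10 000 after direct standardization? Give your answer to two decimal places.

Age-specific rates per 10 000 for the Rural Belt: 24.20, 11.39, 12.77, 30.39.
Standard total = 644 700; weights = 0.1121, 0.2603, 0.3295, 0.2981.
Standardized rate: 0.1121×24.20 + 0.2603×11.39 + 0.3295×12.77 + 0.2981×30.39 = 18.9432 per 10 000.

18.94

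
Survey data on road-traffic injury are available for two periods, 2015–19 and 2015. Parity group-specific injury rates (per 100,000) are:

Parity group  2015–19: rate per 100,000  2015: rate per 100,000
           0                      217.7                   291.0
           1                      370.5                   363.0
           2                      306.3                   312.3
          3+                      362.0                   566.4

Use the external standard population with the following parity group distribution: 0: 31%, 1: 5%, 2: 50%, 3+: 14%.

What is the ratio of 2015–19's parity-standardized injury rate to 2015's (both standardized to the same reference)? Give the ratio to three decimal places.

Standard weights: 0.31, 0.05, 0.50, 0.14.
2015–19: 0.3100×217.7 + 0.0500×370.5 + 0.5000×306.3 + 0.1400×362.0 = 289.8420 per 100,000.
2015: 0.3100×291.0 + 0.0500×363.0 + 0.5000×312.3 + 0.1400×566.4 = 343.8060 per 100,000.
Ratio = 289.8420 ÷ 343.8060 = 0.84304.

0.843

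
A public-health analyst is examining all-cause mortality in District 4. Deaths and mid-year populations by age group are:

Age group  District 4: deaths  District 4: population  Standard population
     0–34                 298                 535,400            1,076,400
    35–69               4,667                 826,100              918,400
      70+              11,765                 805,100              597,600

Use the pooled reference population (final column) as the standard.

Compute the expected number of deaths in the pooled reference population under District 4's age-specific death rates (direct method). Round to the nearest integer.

Age-specific rates per 1,000 for District 4: 0.557, 5.649, 14.613.
Expected deaths = Σ (standard pop × age-specific rate ÷ 1,000)
= 1,076,400×0.557/1,000 + 918,400×5.649/1,000 + 597,600×14.613/1,000
= 599.12 + 5188.44 + 8732.78 = 14520.34.

14520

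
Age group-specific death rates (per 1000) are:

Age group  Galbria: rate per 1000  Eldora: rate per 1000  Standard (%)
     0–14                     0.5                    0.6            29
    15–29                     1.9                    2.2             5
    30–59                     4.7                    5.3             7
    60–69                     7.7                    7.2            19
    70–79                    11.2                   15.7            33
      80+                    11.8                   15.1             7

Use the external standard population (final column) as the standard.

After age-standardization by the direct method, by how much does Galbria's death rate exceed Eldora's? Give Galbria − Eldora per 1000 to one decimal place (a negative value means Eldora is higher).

-1.7

Standard weights: 0.29, 0.05, 0.07, 0.19, 0.33, 0.07.
Galbria: 0.2900×0.5 + 0.0500×1.9 + 0.0700×4.7 + 0.1900×7.7 + 0.3300×11.2 + 0.0700×11.8 = 6.5540 per 1000.
Eldora: 0.2900×0.6 + 0.0500×2.2 + 0.0700×5.3 + 0.1900×7.2 + 0.3300×15.7 + 0.0700×15.1 = 8.2610 per 1000.
Difference = 6.5540 − 8.2610 = -1.7070.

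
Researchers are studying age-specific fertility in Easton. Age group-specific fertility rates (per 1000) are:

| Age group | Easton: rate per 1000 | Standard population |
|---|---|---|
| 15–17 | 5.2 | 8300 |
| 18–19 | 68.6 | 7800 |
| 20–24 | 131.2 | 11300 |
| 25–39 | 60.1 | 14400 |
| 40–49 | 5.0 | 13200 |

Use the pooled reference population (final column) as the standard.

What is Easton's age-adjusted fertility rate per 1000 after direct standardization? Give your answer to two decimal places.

54.40

Standard total = 55000; weights = 0.1509, 0.1418, 0.2055, 0.2618, 0.2400.
Standardized rate: 0.1509×5.2 + 0.1418×68.6 + 0.2055×131.2 + 0.2618×60.1 + 0.2400×5.0 = 54.4044 per 1000.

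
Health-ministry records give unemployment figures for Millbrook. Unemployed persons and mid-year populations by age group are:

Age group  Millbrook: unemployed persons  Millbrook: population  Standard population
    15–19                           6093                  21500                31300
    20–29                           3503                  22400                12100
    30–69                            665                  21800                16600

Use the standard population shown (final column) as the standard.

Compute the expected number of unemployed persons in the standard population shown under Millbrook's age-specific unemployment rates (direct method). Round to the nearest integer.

Age-specific rates per 1000 for Millbrook: 283.395, 156.384, 30.505.
Expected unemployed persons = Σ (standard pop × age-specific rate ÷ 1000)
= 31300×283.395/1000 + 12100×156.384/1000 + 16600×30.505/1000
= 8870.27 + 1892.25 + 506.38 = 11268.90.

11269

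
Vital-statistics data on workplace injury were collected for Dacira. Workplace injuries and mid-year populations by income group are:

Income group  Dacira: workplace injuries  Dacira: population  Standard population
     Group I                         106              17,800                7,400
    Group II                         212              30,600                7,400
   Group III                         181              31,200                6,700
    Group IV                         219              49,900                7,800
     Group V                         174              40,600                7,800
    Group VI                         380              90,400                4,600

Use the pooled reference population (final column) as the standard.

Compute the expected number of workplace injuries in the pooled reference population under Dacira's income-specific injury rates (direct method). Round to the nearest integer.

Income-specific rates per 10,000 for Dacira: 59.55, 69.28, 58.01, 43.89, 42.86, 42.04.
Expected workplace injuries = Σ (standard pop × income-specific rate ÷ 10,000)
= 7,400×59.55/10,000 + 7,400×69.28/10,000 + 6,700×58.01/10,000 + 7,800×43.89/10,000 + 7,800×42.86/10,000 + 4,600×42.04/10,000
= 44.07 + 51.27 + 38.87 + 34.23 + 33.43 + 19.34 = 221.20.

221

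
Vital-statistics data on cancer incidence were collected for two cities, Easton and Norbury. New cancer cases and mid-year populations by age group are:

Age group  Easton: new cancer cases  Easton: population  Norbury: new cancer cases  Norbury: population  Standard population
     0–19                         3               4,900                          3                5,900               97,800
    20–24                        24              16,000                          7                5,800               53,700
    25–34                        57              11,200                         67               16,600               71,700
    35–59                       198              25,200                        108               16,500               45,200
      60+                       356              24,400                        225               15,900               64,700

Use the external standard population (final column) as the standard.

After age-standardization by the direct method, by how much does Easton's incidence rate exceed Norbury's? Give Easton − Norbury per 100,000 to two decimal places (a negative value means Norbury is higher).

Age-specific rates per 100,000 for Easton: 61.22, 150.00, 508.93, 785.71, 1459.02.
For Norbury: 50.85, 120.69, 403.61, 654.55, 1415.09.
Standard total = 333,100; weights = 0.2936, 0.1612, 0.2153, 0.1357, 0.1942.
Easton: 0.2936×61.22 + 0.1612×150.00 + 0.2153×508.93 + 0.1357×785.71 + 0.1942×1459.02 = 541.7159 per 100,000.
Norbury: 0.2936×50.85 + 0.1612×120.69 + 0.2153×403.61 + 0.1357×654.55 + 0.1942×1415.09 = 484.9449 per 100,000.
Difference = 541.7159 − 484.9449 = 56.7711.

56.77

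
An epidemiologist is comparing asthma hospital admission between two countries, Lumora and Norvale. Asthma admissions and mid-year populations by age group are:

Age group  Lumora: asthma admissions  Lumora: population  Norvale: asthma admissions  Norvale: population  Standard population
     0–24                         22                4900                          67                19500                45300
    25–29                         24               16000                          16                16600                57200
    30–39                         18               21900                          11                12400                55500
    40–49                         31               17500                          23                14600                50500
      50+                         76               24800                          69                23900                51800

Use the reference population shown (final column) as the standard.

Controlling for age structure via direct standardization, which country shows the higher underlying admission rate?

Age-specific rates per 10000 for Lumora: 44.90, 15.00, 8.22, 17.71, 30.65.
For Norvale: 34.36, 9.64, 8.87, 15.75, 28.87.
Standard total = 260300; weights = 0.1740, 0.2197, 0.2132, 0.1940, 0.1990.
Lumora: 0.1740×44.90 + 0.2197×15.00 + 0.2132×8.22 + 0.1940×17.71 + 0.1990×30.65 = 22.3974 per 10000.
Norvale: 0.1740×34.36 + 0.2197×9.64 + 0.2132×8.87 + 0.1940×15.75 + 0.1990×28.87 = 18.7905 per 10000.
The crude rates (20.09 vs 21.38) would put Norvale higher, but that reflects its age composition; once standardized to a common age structure, Lumora has the higher underlying rate.

Lumora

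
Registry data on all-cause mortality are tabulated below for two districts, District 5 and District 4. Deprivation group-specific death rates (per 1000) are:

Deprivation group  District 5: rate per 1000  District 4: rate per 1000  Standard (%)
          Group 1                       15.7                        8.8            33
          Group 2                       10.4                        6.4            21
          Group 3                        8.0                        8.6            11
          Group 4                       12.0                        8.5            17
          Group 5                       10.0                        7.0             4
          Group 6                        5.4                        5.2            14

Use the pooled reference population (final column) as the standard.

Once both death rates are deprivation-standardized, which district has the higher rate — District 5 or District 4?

Standard weights: 0.33, 0.21, 0.11, 0.17, 0.04, 0.14.
District 5: 0.3300×15.7 + 0.2100×10.4 + 0.1100×8.0 + 0.1700×12.0 + 0.0400×10.0 + 0.1400×5.4 = 11.4410 per 1000.
District 4: 0.3300×8.8 + 0.2100×6.4 + 0.1100×8.6 + 0.1700×8.5 + 0.0400×7.0 + 0.1400×5.2 = 7.6470 per 1000.

District 5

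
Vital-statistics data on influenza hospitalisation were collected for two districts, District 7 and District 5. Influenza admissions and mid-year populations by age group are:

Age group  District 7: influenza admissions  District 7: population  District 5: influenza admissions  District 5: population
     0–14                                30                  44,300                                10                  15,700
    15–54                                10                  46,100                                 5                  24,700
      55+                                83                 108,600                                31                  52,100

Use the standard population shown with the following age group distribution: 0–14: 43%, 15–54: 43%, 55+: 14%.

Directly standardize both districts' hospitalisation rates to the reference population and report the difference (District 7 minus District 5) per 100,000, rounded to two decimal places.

Age-specific rates per 100,000 for District 7: 67.72, 21.69, 76.43.
For District 5: 63.69, 20.24, 59.50.
Standard weights: 0.43, 0.43, 0.14.
District 7: 0.4300×67.72 + 0.4300×21.69 + 0.1400×76.43 = 49.1470 per 100,000.
District 5: 0.4300×63.69 + 0.4300×20.24 + 0.1400×59.50 = 44.4231 per 100,000.
Difference = 49.1470 − 44.4231 = 4.7239.

4.72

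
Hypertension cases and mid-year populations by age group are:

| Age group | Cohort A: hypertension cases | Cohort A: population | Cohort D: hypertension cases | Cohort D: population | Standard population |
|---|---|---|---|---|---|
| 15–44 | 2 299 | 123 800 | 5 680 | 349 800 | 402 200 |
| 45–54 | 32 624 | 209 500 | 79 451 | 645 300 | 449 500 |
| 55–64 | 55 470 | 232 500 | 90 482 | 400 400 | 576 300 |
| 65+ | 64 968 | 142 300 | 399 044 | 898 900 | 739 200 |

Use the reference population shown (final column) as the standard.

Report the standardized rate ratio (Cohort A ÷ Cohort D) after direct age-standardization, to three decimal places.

1.062

Age-specific rates per 1 000 for Cohort A: 18.570, 155.723, 238.581, 456.557.
For Cohort D: 16.238, 123.123, 225.979, 443.925.
Standard total = 2 167 200; weights = 0.1856, 0.2074, 0.2659, 0.3411.
Cohort A: 0.1856×18.570 + 0.2074×155.723 + 0.2659×238.581 + 0.3411×456.557 = 254.9129 per 1 000.
Cohort D: 0.1856×16.238 + 0.2074×123.123 + 0.2659×225.979 + 0.3411×443.925 = 240.0588 per 1 000.
Ratio = 254.9129 ÷ 240.0588 = 1.06188.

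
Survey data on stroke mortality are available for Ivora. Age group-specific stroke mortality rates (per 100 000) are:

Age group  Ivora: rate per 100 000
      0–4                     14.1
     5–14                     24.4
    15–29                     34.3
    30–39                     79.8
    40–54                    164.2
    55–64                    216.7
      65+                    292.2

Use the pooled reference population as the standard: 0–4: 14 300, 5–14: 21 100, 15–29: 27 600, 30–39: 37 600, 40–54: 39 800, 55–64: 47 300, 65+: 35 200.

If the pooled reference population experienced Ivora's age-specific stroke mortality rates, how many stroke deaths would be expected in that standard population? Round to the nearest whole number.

Expected stroke deaths = Σ (standard pop × age-specific rate ÷ 100 000)
= 14 300×14.1/100 000 + 21 100×24.4/100 000 + 27 600×34.3/100 000 + 37 600×79.8/100 000 + 39 800×164.2/100 000 + 47 300×216.7/100 000 + 35 200×292.2/100 000
= 2.02 + 5.15 + 9.47 + 30.00 + 65.35 + 102.50 + 102.85 = 317.34.

317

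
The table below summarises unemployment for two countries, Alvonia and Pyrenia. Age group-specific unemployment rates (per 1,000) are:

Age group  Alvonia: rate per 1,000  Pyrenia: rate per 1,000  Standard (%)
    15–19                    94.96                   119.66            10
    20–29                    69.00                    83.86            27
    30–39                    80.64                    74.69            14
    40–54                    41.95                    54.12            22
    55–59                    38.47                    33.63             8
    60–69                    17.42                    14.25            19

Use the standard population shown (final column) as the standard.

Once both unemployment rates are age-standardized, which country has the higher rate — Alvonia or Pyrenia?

Standard weights: 0.10, 0.27, 0.14, 0.22, 0.08, 0.19.
Alvonia: 0.1000×94.96 + 0.2700×69.00 + 0.1400×80.64 + 0.2200×41.95 + 0.0800×38.47 + 0.1900×17.42 = 55.0320 per 1,000.
Pyrenia: 0.1000×119.66 + 0.2700×83.86 + 0.1400×74.69 + 0.2200×54.12 + 0.0800×33.63 + 0.1900×14.25 = 62.3691 per 1,000.

Pyrenia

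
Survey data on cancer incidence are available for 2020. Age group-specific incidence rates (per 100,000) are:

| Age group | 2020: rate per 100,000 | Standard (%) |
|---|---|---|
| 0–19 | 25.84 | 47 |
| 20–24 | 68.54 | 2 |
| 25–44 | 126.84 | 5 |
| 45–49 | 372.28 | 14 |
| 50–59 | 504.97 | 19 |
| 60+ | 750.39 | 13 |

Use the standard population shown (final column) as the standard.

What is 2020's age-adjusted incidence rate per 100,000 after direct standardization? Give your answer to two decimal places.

Standard weights: 0.47, 0.02, 0.05, 0.14, 0.19, 0.13.
Standardized rate: 0.4700×25.84 + 0.0200×68.54 + 0.0500×126.84 + 0.1400×372.28 + 0.1900×504.97 + 0.1300×750.39 = 265.4718 per 100,000.

265.47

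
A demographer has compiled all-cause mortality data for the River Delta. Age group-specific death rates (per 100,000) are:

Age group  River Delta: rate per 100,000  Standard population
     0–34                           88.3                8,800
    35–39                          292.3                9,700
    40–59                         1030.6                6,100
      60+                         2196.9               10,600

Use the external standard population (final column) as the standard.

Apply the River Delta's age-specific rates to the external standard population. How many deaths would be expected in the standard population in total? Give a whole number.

332

Expected deaths = Σ (standard pop × age-specific rate ÷ 100,000)
= 8,800×88.3/100,000 + 9,700×292.3/100,000 + 6,100×1030.6/100,000 + 10,600×2196.9/100,000
= 7.77 + 28.35 + 62.87 + 232.87 = 331.86.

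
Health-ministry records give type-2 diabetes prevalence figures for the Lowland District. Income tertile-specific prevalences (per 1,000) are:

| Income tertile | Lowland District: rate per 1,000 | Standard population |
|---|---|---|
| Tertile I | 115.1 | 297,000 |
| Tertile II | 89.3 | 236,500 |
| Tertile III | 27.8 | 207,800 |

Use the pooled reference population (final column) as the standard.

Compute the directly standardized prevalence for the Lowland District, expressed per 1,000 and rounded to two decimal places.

82.40

Standard total = 741,300; weights = 0.4006, 0.3190, 0.2803.
Standardized rate: 0.4006×115.1 + 0.3190×89.3 + 0.2803×27.8 = 82.3971 per 1,000.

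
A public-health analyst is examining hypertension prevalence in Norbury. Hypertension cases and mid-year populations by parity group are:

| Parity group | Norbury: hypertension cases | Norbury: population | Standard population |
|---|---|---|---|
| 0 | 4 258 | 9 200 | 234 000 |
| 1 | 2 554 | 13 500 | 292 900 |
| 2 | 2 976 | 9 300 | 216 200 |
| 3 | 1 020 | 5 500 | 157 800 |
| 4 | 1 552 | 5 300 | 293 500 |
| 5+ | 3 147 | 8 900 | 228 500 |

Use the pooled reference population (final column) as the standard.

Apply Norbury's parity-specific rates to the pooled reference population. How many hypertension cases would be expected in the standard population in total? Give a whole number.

Parity-specific rates per 1 000 for Norbury: 462.826, 189.185, 320.000, 185.455, 292.830, 353.596.
Expected hypertension cases = Σ (standard pop × parity-specific rate ÷ 1 000)
= 234 000×462.826/1 000 + 292 900×189.185/1 000 + 216 200×320.000/1 000 + 157 800×185.455/1 000 + 293 500×292.830/1 000 + 228 500×353.596/1 000
= 108301.30 + 55412.34 + 69184.00 + 29264.73 + 85945.66 + 80796.57 = 428904.61.

428905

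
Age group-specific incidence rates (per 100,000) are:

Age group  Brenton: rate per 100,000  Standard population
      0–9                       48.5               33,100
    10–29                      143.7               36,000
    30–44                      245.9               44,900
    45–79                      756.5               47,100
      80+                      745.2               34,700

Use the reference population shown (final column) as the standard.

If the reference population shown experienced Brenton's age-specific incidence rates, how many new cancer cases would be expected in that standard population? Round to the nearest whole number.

Expected new cancer cases = Σ (standard pop × age-specific rate ÷ 100,000)
= 33,100×48.5/100,000 + 36,000×143.7/100,000 + 44,900×245.9/100,000 + 47,100×756.5/100,000 + 34,700×745.2/100,000
= 16.05 + 51.73 + 110.41 + 356.31 + 258.58 = 793.09.

793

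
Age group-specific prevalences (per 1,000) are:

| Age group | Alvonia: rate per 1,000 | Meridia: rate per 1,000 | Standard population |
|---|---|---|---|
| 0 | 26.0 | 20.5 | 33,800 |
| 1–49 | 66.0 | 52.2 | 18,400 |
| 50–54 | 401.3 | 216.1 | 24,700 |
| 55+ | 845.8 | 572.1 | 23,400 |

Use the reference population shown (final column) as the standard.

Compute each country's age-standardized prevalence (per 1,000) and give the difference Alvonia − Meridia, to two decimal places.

Standard total = 100,300; weights = 0.3370, 0.1834, 0.2463, 0.2333.
Alvonia: 0.3370×26.0 + 0.1834×66.0 + 0.2463×401.3 + 0.2333×845.8 = 317.0192 per 1,000.
Meridia: 0.3370×20.5 + 0.1834×52.2 + 0.2463×216.1 + 0.2333×572.1 = 203.1724 per 1,000.
Difference = 317.0192 − 203.1724 = 113.8469.

113.85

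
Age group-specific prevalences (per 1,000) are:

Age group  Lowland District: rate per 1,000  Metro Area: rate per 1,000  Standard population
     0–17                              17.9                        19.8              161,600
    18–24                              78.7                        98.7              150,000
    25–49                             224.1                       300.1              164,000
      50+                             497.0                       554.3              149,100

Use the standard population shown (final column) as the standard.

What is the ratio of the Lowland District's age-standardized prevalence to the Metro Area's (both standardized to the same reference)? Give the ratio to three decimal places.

Standard total = 624,700; weights = 0.2587, 0.2401, 0.2625, 0.2387.
The Lowland District: 0.2587×17.9 + 0.2401×78.7 + 0.2625×224.1 + 0.2387×497.0 = 200.9809 per 1,000.
The Metro Area: 0.2587×19.8 + 0.2401×98.7 + 0.2625×300.1 + 0.2387×554.3 = 239.9027 per 1,000.
Ratio = 200.9809 ÷ 239.9027 = 0.83776.

0.838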